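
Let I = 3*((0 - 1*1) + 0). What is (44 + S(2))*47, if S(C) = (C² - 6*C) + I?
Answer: 1551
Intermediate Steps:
I = -3 (I = 3*((0 - 1) + 0) = 3*(-1 + 0) = 3*(-1) = -3)
S(C) = -3 + C² - 6*C (S(C) = (C² - 6*C) - 3 = -3 + C² - 6*C)
(44 + S(2))*47 = (44 + (-3 + 2² - 6*2))*47 = (44 + (-3 + 4 - 12))*47 = (44 - 11)*47 = 33*47 = 1551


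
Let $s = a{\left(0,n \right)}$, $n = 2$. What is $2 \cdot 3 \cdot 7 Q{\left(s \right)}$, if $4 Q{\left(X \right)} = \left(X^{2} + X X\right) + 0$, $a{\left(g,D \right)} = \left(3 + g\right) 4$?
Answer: $3024$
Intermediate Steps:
$a{\left(g,D \right)} = 12 + 4 g$
$s = 12$ ($s = 12 + 4 \cdot 0 = 12 + 0 = 12$)
$Q{\left(X \right)} = \frac{X^{2}}{2}$ ($Q{\left(X \right)} = \frac{\left(X^{2} + X X\right) + 0}{4} = \frac{\left(X^{2} + X^{2}\right) + 0}{4} = \frac{2 X^{2} + 0}{4} = \frac{2 X^{2}}{4} = \frac{X^{2}}{2}$)
$2 \cdot 3 \cdot 7 Q{\left(s \right)} = 2 \cdot 3 \cdot 7 \frac{12^{2}}{2} = 6 \cdot 7 \cdot \frac{1}{2} \cdot 144 = 42 \cdot 72 = 3024$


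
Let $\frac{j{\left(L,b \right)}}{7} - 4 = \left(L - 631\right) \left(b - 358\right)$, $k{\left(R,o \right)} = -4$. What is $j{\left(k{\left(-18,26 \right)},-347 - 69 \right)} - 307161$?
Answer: $3133297$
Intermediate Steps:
$j{\left(L,b \right)} = 28 + 7 \left(-631 + L\right) \left(-358 + b\right)$ ($j{\left(L,b \right)} = 28 + 7 \left(L - 631\right) \left(b - 358\right) = 28 + 7 \left(-631 + L\right) \left(-358 + b\right)$)
$j{\left(k{\left(-18,26 \right)},-347 - 69 \right)} - 307161 = \left(1581314 - 4417 \left(-347 - 69\right) - -10024 + 7 \left(-4\right) \left(-347 - 69\right)\right) - 307161 = \left(1581314 - 4417 \left(-347 - 69\right) + 10024 + 7 \left(-4\right) \left(-347 - 69\right)\right) - 307161 = \left(1581314 - -1837472 + 10024 + 7 \left(-4\right) \left(-416\right)\right) - 307161 = \left(1581314 + 1837472 + 10024 + 11648\right) - 307161 = 3440458 - 307161 = 3133297$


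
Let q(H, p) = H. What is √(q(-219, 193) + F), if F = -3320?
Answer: I*√3539 ≈ 59.49*I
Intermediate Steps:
√(q(-219, 193) + F) = √(-219 - 3320) = √(-3539) = I*√3539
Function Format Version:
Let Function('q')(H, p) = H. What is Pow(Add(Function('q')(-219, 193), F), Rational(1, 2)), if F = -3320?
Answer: Mul(I, Pow(3539, Rational(1, 2))) ≈ Mul(59.490, I)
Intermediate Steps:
Pow(Add(Function('q')(-219, 193), F), Rational(1, 2)) = Pow(Add(-219, -3320), Rational(1, 2)) = Pow(-3539, Rational(1, 2)) = Mul(I, Pow(3539, Rational(1, 2)))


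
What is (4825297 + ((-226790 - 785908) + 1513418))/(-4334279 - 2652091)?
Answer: -1775339/2328790 ≈ -0.76234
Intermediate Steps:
(4825297 + ((-226790 - 785908) + 1513418))/(-4334279 - 2652091) = (4825297 + (-1012698 + 1513418))/(-6986370) = (4825297 + 500720)*(-1/6986370) = 5326017*(-1/6986370) = -1775339/2328790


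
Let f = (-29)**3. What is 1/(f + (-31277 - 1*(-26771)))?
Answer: -1/28895 ≈ -3.4608e-5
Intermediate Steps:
f = -24389
1/(f + (-31277 - 1*(-26771))) = 1/(-24389 + (-31277 - 1*(-26771))) = 1/(-24389 + (-31277 + 26771)) = 1/(-24389 - 4506) = 1/(-28895) = -1/28895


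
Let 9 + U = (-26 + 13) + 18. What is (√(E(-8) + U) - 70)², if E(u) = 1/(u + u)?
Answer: (280 - I*√65)²/16 ≈ 4895.9 - 282.18*I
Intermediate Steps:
E(u) = 1/(2*u)
U = -4 (U = -9 + ((-26 + 13) + 18) = -9 + (-13 + 18) = -9 + 5 = -4)
(√(E(-8) + U) - 70)² = (√((½)/(-8) - 4) - 70)² = (√((½)*(-⅛) - 4) - 70)² = (√(-1/16 - 4) - 70)² = (√(-65/16) - 70)² = (I*√65/4 - 70)² = (-70 + I*√65/4)²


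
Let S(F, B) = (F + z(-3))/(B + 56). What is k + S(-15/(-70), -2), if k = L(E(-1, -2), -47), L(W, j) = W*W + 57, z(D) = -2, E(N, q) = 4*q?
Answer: 91451/756 ≈ 120.97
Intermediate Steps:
L(W, j) = 57 + W² (L(W, j) = W² + 57 = 57 + W²)
k = 121 (k = 57 + (4*(-2))² = 57 + (-8)² = 57 + 64 = 121)
S(F, B) = (-2 + F)/(56 + B) (S(F, B) = (F - 2)/(B + 56) = (-2 + F)/(56 + B))
k + S(-15/(-70), -2) = 121 + (-2 - 15/(-70))/(56 - 2) = 121 + (-2 - 15*(-1/70))/54 = 121 + (-2 + 3/14)/54 = 121 + (1/54)*(-25/14) = 121 - 25/756 = 91451/756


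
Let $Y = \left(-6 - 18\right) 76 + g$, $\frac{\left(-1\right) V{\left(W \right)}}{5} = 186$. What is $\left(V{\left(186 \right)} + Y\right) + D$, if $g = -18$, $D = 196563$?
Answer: $193791$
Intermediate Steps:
$V{\left(W \right)} = -930$ ($V{\left(W \right)} = \left(-5\right) 186 = -930$)
$Y = -1842$ ($Y = \left(-6 - 18\right) 76 - 18 = \left(-24\right) 76 - 18 = -1824 - 18 = -1842$)
$\left(V{\left(186 \right)} + Y\right) + D = \left(-930 - 1842\right) + 196563 = -2772 + 196563 = 193791$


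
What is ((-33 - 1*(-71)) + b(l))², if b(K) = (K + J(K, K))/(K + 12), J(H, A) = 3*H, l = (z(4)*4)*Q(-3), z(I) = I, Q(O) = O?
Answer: 16900/9 ≈ 1877.8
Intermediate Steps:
l = -48 (l = (4*4)*(-3) = 16*(-3) = -48)
b(K) = 4*K/(12 + K) (b(K) = (K + 3*K)/(K + 12) = (4*K)/(12 + K) = 4*K/(12 + K))
((-33 - 1*(-71)) + b(l))² = ((-33 - 1*(-71)) + 4*(-48)/(12 - 48))² = ((-33 + 71) + 4*(-48)/(-36))² = (38 + 4*(-48)*(-1/36))² = (38 + 16/3)² = (130/3)² = 16900/9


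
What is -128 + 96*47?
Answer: 4384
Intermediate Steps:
-128 + 96*47 = -128 + 4512 = 4384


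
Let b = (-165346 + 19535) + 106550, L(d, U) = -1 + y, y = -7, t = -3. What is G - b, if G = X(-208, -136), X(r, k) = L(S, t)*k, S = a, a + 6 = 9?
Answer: 40349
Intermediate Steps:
a = 3 (a = -6 + 9 = 3)
S = 3
L(d, U) = -8 (L(d, U) = -1 - 7 = -8)
X(r, k) = -8*k
G = 1088 (G = -8*(-136) = 1088)
b = -39261 (b = -145811 + 106550 = -39261)
G - b = 1088 - 1*(-39261) = 1088 + 39261 = 40349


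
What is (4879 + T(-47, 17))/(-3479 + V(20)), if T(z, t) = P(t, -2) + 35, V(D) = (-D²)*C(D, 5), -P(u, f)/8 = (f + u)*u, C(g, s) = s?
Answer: -2874/5479 ≈ -0.52455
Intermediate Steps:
P(u, f) = -8*u*(f + u) (P(u, f) = -8*(f + u)*u = -8*u*(f + u))
V(D) = -5*D² (V(D) = -D²*5 = -5*D²)
T(z, t) = 35 - 8*t*(-2 + t) (T(z, t) = -8*t*(-2 + t) + 35 = 35 - 8*t*(-2 + t))
(4879 + T(-47, 17))/(-3479 + V(20)) = (4879 + (35 - 8*17*(-2 + 17)))/(-3479 - 5*20²) = (4879 + (35 - 8*17*15))/(-3479 - 5*400) = (4879 + (35 - 2040))/(-3479 - 2000) = (4879 - 2005)/(-5479) = 2874*(-1/5479) = -2874/5479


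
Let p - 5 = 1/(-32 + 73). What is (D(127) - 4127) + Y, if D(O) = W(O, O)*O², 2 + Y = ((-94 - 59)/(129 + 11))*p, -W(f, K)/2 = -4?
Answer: 358455851/2870 ≈ 1.2490e+5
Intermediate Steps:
W(f, K) = 8 (W(f, K) = -2*(-4) = 8)
p = 206/41 (p = 5 + 1/(-32 + 73) = 5 + 1/41 = 206/41 ≈ 5.0244)
Y = -21499/2870 (Y = -2 + ((-94 - 59)/(129 + 11))*(206/41) = -2 - 153/140*(206/41) = -2 - 153*1/140*(206/41) = -2 - 153/140*206/41 = -2 - 15759/2870 = -21499/2870 ≈ -7.4909)
D(O) = 8*O²
(D(127) - 4127) + Y = (8*127² - 4127) - 21499/2870 = (8*16129 - 4127) - 21499/2870 = (129032 - 4127) - 21499/2870 = 124905 - 21499/2870 = 358455851/2870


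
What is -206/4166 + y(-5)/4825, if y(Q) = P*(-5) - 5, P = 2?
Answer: -105644/2010095 ≈ -0.052557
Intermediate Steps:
y(Q) = -15 (y(Q) = 2*(-5) - 5 = -10 - 5 = -15)
-206/4166 + y(-5)/4825 = -206/4166 - 15/4825 = -206*1/4166 - 15*1/4825 = -103/2083 - 3/965 = -105644/2010095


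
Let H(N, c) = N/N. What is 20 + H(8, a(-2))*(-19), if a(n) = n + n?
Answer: 1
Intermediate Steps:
a(n) = 2*n
H(N, c) = 1
20 + H(8, a(-2))*(-19) = 20 + 1*(-19) = 20 - 19 = 1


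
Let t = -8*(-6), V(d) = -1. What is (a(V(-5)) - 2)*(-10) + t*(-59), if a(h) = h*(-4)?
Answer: -2852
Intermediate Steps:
a(h) = -4*h
t = 48
(a(V(-5)) - 2)*(-10) + t*(-59) = (-4*(-1) - 2)*(-10) + 48*(-59) = (4 - 2)*(-10) - 2832 = 2*(-10) - 2832 = -20 - 2832 = -2852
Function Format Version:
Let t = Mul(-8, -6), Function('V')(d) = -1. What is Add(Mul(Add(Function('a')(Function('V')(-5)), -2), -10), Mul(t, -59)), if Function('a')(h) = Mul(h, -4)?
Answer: -2852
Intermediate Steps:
Function('a')(h) = Mul(-4, h)
t = 48
Add(Mul(Add(Function('a')(Function('V')(-5)), -2), -10), Mul(t, -59)) = Add(Mul(Add(Mul(-4, -1), -2), -10), Mul(48, -59)) = Add(Mul(Add(4, -2), -10), -2832) = Add(Mul(2, -10), -2832) = Add(-20, -2832) = -2852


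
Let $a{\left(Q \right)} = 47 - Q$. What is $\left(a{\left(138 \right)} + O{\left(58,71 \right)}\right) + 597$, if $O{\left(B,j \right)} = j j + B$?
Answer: $5605$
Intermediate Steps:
$O{\left(B,j \right)} = B + j^{2}$ ($O{\left(B,j \right)} = j^{2} + B = B + j^{2}$)
$\left(a{\left(138 \right)} + O{\left(58,71 \right)}\right) + 597 = \left(\left(47 - 138\right) + \left(58 + 71^{2}\right)\right) + 597 = \left(\left(47 - 138\right) + \left(58 + 5041\right)\right) + 597 = \left(-91 + 5099\right) + 597 = 5008 + 597 = 5605$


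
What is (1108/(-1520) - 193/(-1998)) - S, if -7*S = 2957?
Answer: 1120855969/2657340 ≈ 421.80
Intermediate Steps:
S = -2957/7 (S = -1/7*2957 = -2957/7 ≈ -422.43)
(1108/(-1520) - 193/(-1998)) - S = (1108/(-1520) - 193/(-1998)) - 1*(-2957/7) = (1108*(-1/1520) - 193*(-1/1998)) + 2957/7 = (-277/380 + 193/1998) + 2957/7 = -240053/379620 + 2957/7 = 1120855969/2657340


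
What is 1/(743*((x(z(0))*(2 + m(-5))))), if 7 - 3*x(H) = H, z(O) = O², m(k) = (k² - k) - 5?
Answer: 1/46809 ≈ 2.1363e-5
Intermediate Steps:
m(k) = -5 + k² - k
x(H) = 7/3 - H/3
1/(743*((x(z(0))*(2 + m(-5))))) = 1/(743*(((7/3 - ⅓*0²)*(2 + (-5 + (-5)² - 1*(-5)))))) = 1/(743*(((7/3 - ⅓*0)*(2 + (-5 + 25 + 5))))) = 1/(743*(((7/3 + 0)*(2 + 25)))) = 1/(743*(((7/3)*27))) = (1/743)/63 = (1/743)*(1/63) = 1/46809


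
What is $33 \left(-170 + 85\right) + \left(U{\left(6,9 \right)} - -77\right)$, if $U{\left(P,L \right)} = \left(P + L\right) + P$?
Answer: $-2707$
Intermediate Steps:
$U{\left(P,L \right)} = L + 2 P$ ($U{\left(P,L \right)} = \left(L + P\right) + P = L + 2 P$)
$33 \left(-170 + 85\right) + \left(U{\left(6,9 \right)} - -77\right) = 33 \left(-170 + 85\right) + \left(\left(9 + 2 \cdot 6\right) - -77\right) = 33 \left(-85\right) + \left(\left(9 + 12\right) + 77\right) = -2805 + \left(21 + 77\right) = -2805 + 98 = -2707$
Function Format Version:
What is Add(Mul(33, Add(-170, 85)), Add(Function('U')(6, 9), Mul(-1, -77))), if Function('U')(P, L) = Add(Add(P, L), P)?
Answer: -2707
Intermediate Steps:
Function('U')(P, L) = Add(L, Mul(2, P)) (Function('U')(P, L) = Add(Add(L, P), P) = Add(L, Mul(2, P)))
Add(Mul(33, Add(-170, 85)), Add(Function('U')(6, 9), Mul(-1, -77))) = Add(Mul(33, Add(-170, 85)), Add(Add(9, Mul(2, 6)), Mul(-1, -77))) = Add(Mul(33, -85), Add(Add(9, 12), 77)) = Add(-2805, Add(21, 77)) = Add(-2805, 98) = -2707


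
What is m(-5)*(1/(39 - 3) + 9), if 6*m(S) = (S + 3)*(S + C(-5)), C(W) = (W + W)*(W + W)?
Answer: -30875/108 ≈ -285.88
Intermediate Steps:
C(W) = 4*W**2 (C(W) = (2*W)*(2*W) = 4*W**2)
m(S) = (3 + S)*(100 + S)/6 (m(S) = ((S + 3)*(S + 4*(-5)**2))/6 = ((3 + S)*(S + 4*25))/6 = ((3 + S)*(S + 100))/6 = ((3 + S)*(100 + S))/6 = (3 + S)*(100 + S)/6)
m(-5)*(1/(39 - 3) + 9) = (50 + (1/6)*(-5)**2 + (103/6)*(-5))*(1/(39 - 3) + 9) = (50 + (1/6)*25 - 515/6)*(1/36 + 9) = (50 + 25/6 - 515/6)*(1/36 + 9) = -95/3*325/36 = -30875/108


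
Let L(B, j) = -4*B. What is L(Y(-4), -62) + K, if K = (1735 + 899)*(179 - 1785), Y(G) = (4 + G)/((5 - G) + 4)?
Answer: -4230204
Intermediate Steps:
Y(G) = (4 + G)/(9 - G)
K = -4230204 (K = 2634*(-1606) = -4230204)
L(Y(-4), -62) + K = -4*(-4 - 1*(-4))/(-9 - 4) - 4230204 = -4*(-4 + 4)/(-13) - 4230204 = -(-4)*0/13 - 4230204 = -4*0 - 4230204 = 0 - 4230204 = -4230204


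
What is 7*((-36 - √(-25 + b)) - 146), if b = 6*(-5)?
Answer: -1274 - 7*I*√55 ≈ -1274.0 - 51.913*I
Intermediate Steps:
b = -30
7*((-36 - √(-25 + b)) - 146) = 7*((-36 - √(-25 - 30)) - 146) = 7*((-36 - √(-55)) - 146) = 7*((-36 - I*√55) - 146) = 7*(-182 - I*√55) = -1274 - 7*I*√55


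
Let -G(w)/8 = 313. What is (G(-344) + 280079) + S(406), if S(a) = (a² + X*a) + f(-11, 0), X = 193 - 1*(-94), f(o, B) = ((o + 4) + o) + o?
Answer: 558904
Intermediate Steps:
G(w) = -2504 (G(w) = -8*313 = -2504)
f(o, B) = 4 + 3*o (f(o, B) = ((4 + o) + o) + o = (4 + 2*o) + o = 4 + 3*o)
X = 287 (X = 193 + 94 = 287)
S(a) = -29 + a² + 287*a (S(a) = (a² + 287*a) + (4 + 3*(-11)) = (a² + 287*a) + (4 - 33) = (a² + 287*a) - 29 = -29 + a² + 287*a)
(G(-344) + 280079) + S(406) = (-2504 + 280079) + (-29 + 406² + 287*406) = 277575 + (-29 + 164836 + 116522) = 277575 + 281329 = 558904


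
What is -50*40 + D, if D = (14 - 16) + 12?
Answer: -1990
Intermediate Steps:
D = 10 (D = -2 + 12 = 10)
-50*40 + D = -50*40 + 10 = -2000 + 10 = -1990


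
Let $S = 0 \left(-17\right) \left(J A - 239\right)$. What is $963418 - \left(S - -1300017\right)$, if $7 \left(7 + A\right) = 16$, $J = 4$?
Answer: $-336599$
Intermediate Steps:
$A = - \frac{33}{7}$ ($A = -7 + \frac{1}{7} \cdot 16 = -7 + \frac{16}{7} = - \frac{33}{7} \approx -4.7143$)
$S = 0$ ($S = 0 \left(-17\right) \left(4 \left(- \frac{33}{7}\right) - 239\right) = 0 \left(- \frac{132}{7} - 239\right) = 0 \left(- \frac{1805}{7}\right) = 0$)
$963418 - \left(S - -1300017\right) = 963418 - \left(0 - -1300017\right) = 963418 - \left(0 + 1300017\right) = 963418 - 1300017 = -336599$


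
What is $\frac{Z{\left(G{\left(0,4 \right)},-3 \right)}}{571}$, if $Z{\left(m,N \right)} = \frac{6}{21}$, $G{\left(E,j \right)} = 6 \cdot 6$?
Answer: $\frac{2}{3997} \approx 0.00050038$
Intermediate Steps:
$G{\left(E,j \right)} = 36$
$Z{\left(m,N \right)} = \frac{2}{7}$ ($Z{\left(m,N \right)} = 6 \cdot \frac{1}{21} = \frac{2}{7}$)
$\frac{Z{\left(G{\left(0,4 \right)},-3 \right)}}{571} = \frac{2}{7 \cdot 571} = \frac{2}{7} \cdot \frac{1}{571} = \frac{2}{3997}$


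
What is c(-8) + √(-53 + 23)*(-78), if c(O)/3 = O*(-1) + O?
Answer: -78*I*√30 ≈ -427.22*I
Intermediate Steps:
c(O) = 0 (c(O) = 3*(O*(-1) + O) = 3*(-O + O) = 3*0 = 0)
c(-8) + √(-53 + 23)*(-78) = 0 + √(-53 + 23)*(-78) = 0 + √(-30)*(-78) = 0 + (I*√30)*(-78) = 0 - 78*I*√30 = -78*I*√30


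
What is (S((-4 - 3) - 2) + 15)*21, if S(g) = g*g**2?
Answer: -14994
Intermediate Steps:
S(g) = g**3
(S((-4 - 3) - 2) + 15)*21 = (((-4 - 3) - 2)**3 + 15)*21 = ((-7 - 2)**3 + 15)*21 = ((-9)**3 + 15)*21 = (-729 + 15)*21 = -714*21 = -14994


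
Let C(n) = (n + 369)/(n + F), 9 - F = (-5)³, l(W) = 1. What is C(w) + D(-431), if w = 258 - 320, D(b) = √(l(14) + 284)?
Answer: 307/72 + √285 ≈ 21.146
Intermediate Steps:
D(b) = √285 (D(b) = √(1 + 284) = √285)
F = 134 (F = 9 - 1*(-5)³ = 9 - 1*(-125) = 9 + 125 = 134)
w = -62
C(n) = (369 + n)/(134 + n) (C(n) = (n + 369)/(n + 134) = (369 + n)/(134 + n))
C(w) + D(-431) = (369 - 62)/(134 - 62) + √285 = 307/72 + √285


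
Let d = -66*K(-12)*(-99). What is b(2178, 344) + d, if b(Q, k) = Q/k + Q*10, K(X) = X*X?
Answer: 165581361/172 ≈ 9.6268e+5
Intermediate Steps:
K(X) = X²
b(Q, k) = 10*Q + Q/k (b(Q, k) = Q/k + 10*Q = 10*Q + Q/k)
d = 940896 (d = -66*(-12)²*(-99) = -66*144*(-99) = -9504*(-99) = 940896)
b(2178, 344) + d = (10*2178 + 2178/344) + 940896 = (21780 + 2178*(1/344)) + 940896 = (21780 + 1089/172) + 940896 = 3747249/172 + 940896 = 165581361/172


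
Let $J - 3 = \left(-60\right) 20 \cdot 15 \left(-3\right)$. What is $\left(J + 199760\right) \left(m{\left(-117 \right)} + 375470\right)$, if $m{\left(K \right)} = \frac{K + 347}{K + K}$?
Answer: $\frac{11147776869625}{117} \approx 9.528 \cdot 10^{10}$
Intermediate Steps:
$J = 54003$ ($J = 3 + \left(-60\right) 20 \cdot 15 \left(-3\right) = 3 - -54000 = 3 + 54000 = 54003$)
$m{\left(K \right)} = \frac{347 + K}{2 K}$
$\left(J + 199760\right) \left(m{\left(-117 \right)} + 375470\right) = \left(54003 + 199760\right) \left(\frac{347 - 117}{2 \left(-117\right)} + 375470\right) = 253763 \left(\frac{1}{2} \left(- \frac{1}{117}\right) 230 + 375470\right) = 253763 \left(- \frac{115}{117} + 375470\right) = 253763 \cdot \frac{43929875}{117} = \frac{11147776869625}{117}$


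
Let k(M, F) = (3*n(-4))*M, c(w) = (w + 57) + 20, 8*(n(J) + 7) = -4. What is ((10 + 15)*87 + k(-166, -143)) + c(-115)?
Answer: 5872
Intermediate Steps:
n(J) = -15/2 (n(J) = -7 + (⅛)*(-4) = -7 - ½ = -15/2)
c(w) = 77 + w (c(w) = (57 + w) + 20 = 77 + w)
k(M, F) = -45*M/2 (k(M, F) = (3*(-15/2))*M = -45*M/2)
((10 + 15)*87 + k(-166, -143)) + c(-115) = ((10 + 15)*87 - 45/2*(-166)) + (77 - 115) = (25*87 + 3735) - 38 = (2175 + 3735) - 38 = 5910 - 38 = 5872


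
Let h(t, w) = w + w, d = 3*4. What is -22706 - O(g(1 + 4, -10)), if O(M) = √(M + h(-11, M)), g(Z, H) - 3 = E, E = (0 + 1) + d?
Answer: -22706 - 4*√3 ≈ -22713.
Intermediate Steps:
d = 12
E = 13 (E = (0 + 1) + 12 = 1 + 12 = 13)
g(Z, H) = 16 (g(Z, H) = 3 + 13 = 16)
h(t, w) = 2*w
O(M) = √3*√M (O(M) = √(M + 2*M) = √(3*M) = √3*√M)
-22706 - O(g(1 + 4, -10)) = -22706 - √3*√16 = -22706 - √3*4 = -22706 - 4*√3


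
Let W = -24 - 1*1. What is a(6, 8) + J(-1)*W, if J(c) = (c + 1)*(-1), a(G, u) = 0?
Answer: 0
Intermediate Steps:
W = -25 (W = -24 - 1 = -25)
J(c) = -1 - c (J(c) = (1 + c)*(-1) = -1 - c)
a(6, 8) + J(-1)*W = 0 + (-1 - 1*(-1))*(-25) = 0 + (-1 + 1)*(-25) = 0 + 0*(-25) = 0 + 0 = 0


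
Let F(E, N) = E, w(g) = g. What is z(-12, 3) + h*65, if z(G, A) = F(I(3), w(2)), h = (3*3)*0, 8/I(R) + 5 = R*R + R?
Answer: 8/7 ≈ 1.1429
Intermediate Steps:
I(R) = 8/(-5 + R + R²) (I(R) = 8/(-5 + (R*R + R)) = 8/(-5 + (R² + R)) = 8/(-5 + (R + R²)) = 8/(-5 + R + R²))
h = 0 (h = 9*0 = 0)
z(G, A) = 8/7 (z(G, A) = 8/(-5 + 3 + 3²) = 8/(-5 + 3 + 9) = 8/7)
z(-12, 3) + h*65 = 8/7 + 0*65 = 8/7 + 0 = 8/7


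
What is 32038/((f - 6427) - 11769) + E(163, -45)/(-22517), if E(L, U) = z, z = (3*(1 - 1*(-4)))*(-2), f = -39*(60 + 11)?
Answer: -720770696/472068905 ≈ -1.5268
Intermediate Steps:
f = -2769 (f = -39*71 = -2769)
z = -30 (z = (3*(1 + 4))*(-2) = (3*5)*(-2) = 15*(-2) = -30)
E(L, U) = -30
32038/((f - 6427) - 11769) + E(163, -45)/(-22517) = 32038/((-2769 - 6427) - 11769) - 30/(-22517) = 32038/(-9196 - 11769) - 30*(-1/22517) = 32038/(-20965) + 30/22517 = 32038*(-1/20965) + 30/22517 = -32038/20965 + 30/22517 = -720770696/472068905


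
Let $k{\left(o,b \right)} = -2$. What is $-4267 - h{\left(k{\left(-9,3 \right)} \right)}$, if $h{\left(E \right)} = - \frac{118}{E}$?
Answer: $-4326$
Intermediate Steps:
$-4267 - h{\left(k{\left(-9,3 \right)} \right)} = -4267 - - \frac{118}{-2} = -4267 - \left(-118\right) \left(- \frac{1}{2}\right) = -4267 - 59 = -4326$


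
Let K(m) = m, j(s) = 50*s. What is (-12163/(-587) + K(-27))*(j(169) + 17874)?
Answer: -97030264/587 ≈ -1.6530e+5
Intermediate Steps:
(-12163/(-587) + K(-27))*(j(169) + 17874) = (-12163/(-587) - 27)*(50*169 + 17874) = (-12163*(-1/587) - 27)*(8450 + 17874) = (12163/587 - 27)*26324 = -3686/587*26324 = -97030264/587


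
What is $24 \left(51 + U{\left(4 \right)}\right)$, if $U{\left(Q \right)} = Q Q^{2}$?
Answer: $2760$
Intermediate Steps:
$U{\left(Q \right)} = Q^{3}$
$24 \left(51 + U{\left(4 \right)}\right) = 24 \left(51 + 4^{3}\right) = 24 \left(51 + 64\right) = 24 \cdot 115 = 2760$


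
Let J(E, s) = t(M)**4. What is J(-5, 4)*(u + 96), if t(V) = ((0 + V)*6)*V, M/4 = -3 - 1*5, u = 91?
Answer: 266468842014769152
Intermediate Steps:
M = -32 (M = 4*(-3 - 1*5) = 4*(-3 - 5) = 4*(-8) = -32)
t(V) = 6*V**2 (t(V) = (V*6)*V = (6*V)*V = 6*V**2)
J(E, s) = 1424967069597696 (J(E, s) = (6*(-32)**2)**4 = (6*1024)**4 = 6144**4 = 1424967069597696)
J(-5, 4)*(u + 96) = 1424967069597696*(91 + 96) = 1424967069597696*187 = 266468842014769152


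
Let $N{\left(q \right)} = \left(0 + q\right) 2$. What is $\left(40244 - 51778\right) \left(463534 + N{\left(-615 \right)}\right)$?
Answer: $-5332214336$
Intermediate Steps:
$N{\left(q \right)} = 2 q$ ($N{\left(q \right)} = q 2 = 2 q$)
$\left(40244 - 51778\right) \left(463534 + N{\left(-615 \right)}\right) = \left(40244 - 51778\right) \left(463534 + 2 \left(-615\right)\right) = - 11534 \left(463534 - 1230\right) = \left(-11534\right) 462304 = -5332214336$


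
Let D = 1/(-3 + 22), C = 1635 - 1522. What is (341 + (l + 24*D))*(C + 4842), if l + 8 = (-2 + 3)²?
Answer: 31563350/19 ≈ 1.6612e+6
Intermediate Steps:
C = 113
l = -7 (l = -8 + (-2 + 3)² = -8 + 1² = -8 + 1 = -7)
D = 1/19 ≈ 0.052632
(341 + (l + 24*D))*(C + 4842) = (341 + (-7 + 24*(1/19)))*(113 + 4842) = (341 + (-7 + 24/19))*4955 = (341 - 109/19)*4955 = (6370/19)*4955 = 31563350/19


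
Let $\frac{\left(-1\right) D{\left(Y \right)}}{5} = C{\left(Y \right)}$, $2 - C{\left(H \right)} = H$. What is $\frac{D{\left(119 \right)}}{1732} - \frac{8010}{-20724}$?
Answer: $\frac{2166405}{2991164} \approx 0.72427$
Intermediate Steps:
$C{\left(H \right)} = 2 - H$
$D{\left(Y \right)} = -10 + 5 Y$ ($D{\left(Y \right)} = - 5 \left(2 - Y\right) = -10 + 5 Y$)
$\frac{D{\left(119 \right)}}{1732} - \frac{8010}{-20724} = \frac{-10 + 5 \cdot 119}{1732} - \frac{8010}{-20724} = \left(-10 + 595\right) \frac{1}{1732} - - \frac{1335}{3454} = 585 \cdot \frac{1}{1732} + \frac{1335}{3454} = \frac{585}{1732} + \frac{1335}{3454} = \frac{2166405}{2991164}$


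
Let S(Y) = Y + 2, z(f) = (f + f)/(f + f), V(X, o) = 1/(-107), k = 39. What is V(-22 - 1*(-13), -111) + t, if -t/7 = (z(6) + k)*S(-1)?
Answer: -29961/107 ≈ -280.01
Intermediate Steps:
V(X, o) = -1/107
z(f) = 1 (z(f) = (2*f)/((2*f)) = (2*f)*(1/(2*f)) = 1)
S(Y) = 2 + Y
t = -280 (t = -7*(1 + 39)*(2 - 1) = -280 ≈ -280.00)
V(-22 - 1*(-13), -111) + t = -1/107 - 280 = -29961/107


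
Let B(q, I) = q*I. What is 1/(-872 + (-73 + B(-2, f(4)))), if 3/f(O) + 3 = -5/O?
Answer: -17/16041 ≈ -0.0010598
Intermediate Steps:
f(O) = 3/(-3 - 5/O)
B(q, I) = I*q
1/(-872 + (-73 + B(-2, f(4)))) = 1/(-872 + (-73 - 3*4/(5 + 3*4)*(-2))) = 1/(-872 + (-73 - 3*4/(5 + 12)*(-2))) = 1/(-872 + (-73 - 3*4/17*(-2))) = 1/(-872 + (-73 - 3*4*1/17*(-2))) = 1/(-872 + (-73 - 12/17*(-2))) = 1/(-872 + (-73 + 24/17)) = 1/(-872 - 1217/17) = 1/(-16041/17) = -17/16041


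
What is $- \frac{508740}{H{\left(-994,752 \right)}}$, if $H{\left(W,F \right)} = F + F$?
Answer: $- \frac{127185}{376} \approx -338.26$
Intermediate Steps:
$H{\left(W,F \right)} = 2 F$
$- \frac{508740}{H{\left(-994,752 \right)}} = - \frac{508740}{2 \cdot 752} = - \frac{508740}{1504} = \left(-508740\right) \frac{1}{1504} = - \frac{127185}{376}$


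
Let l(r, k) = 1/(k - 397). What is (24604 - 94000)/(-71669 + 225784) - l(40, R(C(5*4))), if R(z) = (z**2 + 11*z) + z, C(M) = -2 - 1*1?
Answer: -29269789/65344760 ≈ -0.44793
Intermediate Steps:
C(M) = -3 (C(M) = -2 - 1 = -3)
R(z) = z**2 + 12*z
l(r, k) = 1/(-397 + k)
(24604 - 94000)/(-71669 + 225784) - l(40, R(C(5*4))) = (24604 - 94000)/(-71669 + 225784) - 1/(-397 - 3*(12 - 3)) = -69396/154115 - 1/(-397 - 3*9) = -69396*1/154115 - 1/(-397 - 27) = -69396/154115 - 1/(-424) = -69396/154115 - 1*(-1/424) = -69396/154115 + 1/424 = -29269789/65344760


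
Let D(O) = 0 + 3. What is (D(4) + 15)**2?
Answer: 324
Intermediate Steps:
D(O) = 3
(D(4) + 15)**2 = (3 + 15)**2 = 18**2 = 324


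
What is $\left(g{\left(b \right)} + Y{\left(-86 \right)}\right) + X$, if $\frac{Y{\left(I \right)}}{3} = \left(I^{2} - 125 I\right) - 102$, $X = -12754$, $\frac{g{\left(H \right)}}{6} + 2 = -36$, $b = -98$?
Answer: $41150$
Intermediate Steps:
$g{\left(H \right)} = -228$ ($g{\left(H \right)} = -12 + 6 \left(-36\right) = -12 - 216 = -228$)
$Y{\left(I \right)} = -306 - 375 I + 3 I^{2}$ ($Y{\left(I \right)} = 3 \left(\left(I^{2} - 125 I\right) - 102\right) = 3 \left(-102 + I^{2} - 125 I\right) = -306 - 375 I + 3 I^{2}$)
$\left(g{\left(b \right)} + Y{\left(-86 \right)}\right) + X = \left(-228 - \left(-31944 - 22188\right)\right) - 12754 = \left(-228 + \left(-306 + 32250 + 3 \cdot 7396\right)\right) - 12754 = \left(-228 + \left(-306 + 32250 + 22188\right)\right) - 12754 = \left(-228 + 54132\right) - 12754 = 53904 - 12754 = 41150$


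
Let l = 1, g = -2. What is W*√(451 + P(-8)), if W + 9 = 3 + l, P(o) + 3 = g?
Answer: -5*√446 ≈ -105.59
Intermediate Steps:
P(o) = -5 (P(o) = -3 - 2 = -5)
W = -5 (W = -9 + (3 + 1) = -9 + 4 = -5)
W*√(451 + P(-8)) = -5*√(451 - 5) = -5*√446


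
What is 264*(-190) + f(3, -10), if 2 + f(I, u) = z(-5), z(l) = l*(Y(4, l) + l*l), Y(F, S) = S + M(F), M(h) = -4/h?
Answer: -50257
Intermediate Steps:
Y(F, S) = S - 4/F
z(l) = l*(-1 + l + l²) (z(l) = l*((l - 4/4) + l*l) = l*((l - 4*¼) + l²) = l*((l - 1) + l²) = l*((-1 + l) + l²) = l*(-1 + l + l²))
f(I, u) = -97 (f(I, u) = -2 - 5*(-1 - 5 + (-5)²) = -2 - 5*(-1 - 5 + 25) = -2 - 5*19 = -2 - 95 = -97)
264*(-190) + f(3, -10) = 264*(-190) - 97 = -50160 - 97 = -50257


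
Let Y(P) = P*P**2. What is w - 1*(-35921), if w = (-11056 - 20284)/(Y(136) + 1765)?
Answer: 90421064201/2517221 ≈ 35921.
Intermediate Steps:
Y(P) = P**3
w = -31340/2517221 (w = (-11056 - 20284)/(136**3 + 1765) = -31340/(2515456 + 1765) = -31340/2517221 ≈ -0.012450)
w - 1*(-35921) = -31340/2517221 - 1*(-35921) = -31340/2517221 + 35921 = 90421064201/2517221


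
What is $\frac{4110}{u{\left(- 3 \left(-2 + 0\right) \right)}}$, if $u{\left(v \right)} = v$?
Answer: $685$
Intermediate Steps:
$\frac{4110}{u{\left(- 3 \left(-2 + 0\right) \right)}} = \frac{4110}{\left(-3\right) \left(-2 + 0\right)} = \frac{4110}{\left(-3\right) \left(-2\right)} = \frac{4110}{6} = 4110 \cdot \frac{1}{6} = 685$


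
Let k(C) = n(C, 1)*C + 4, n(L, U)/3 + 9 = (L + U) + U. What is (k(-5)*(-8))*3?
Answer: -4416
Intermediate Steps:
n(L, U) = -27 + 3*L + 6*U (n(L, U) = -27 + 3*((L + U) + U) = -27 + 3*(L + 2*U) = -27 + (3*L + 6*U) = -27 + 3*L + 6*U)
k(C) = 4 + C*(-21 + 3*C) (k(C) = (-27 + 3*C + 6*1)*C + 4 = (-27 + 3*C + 6)*C + 4 = (-21 + 3*C)*C + 4 = C*(-21 + 3*C) + 4 = 4 + C*(-21 + 3*C))
(k(-5)*(-8))*3 = ((4 + 3*(-5)*(-7 - 5))*(-8))*3 = ((4 + 3*(-5)*(-12))*(-8))*3 = ((4 + 180)*(-8))*3 = (184*(-8))*3 = -1472*3 = -4416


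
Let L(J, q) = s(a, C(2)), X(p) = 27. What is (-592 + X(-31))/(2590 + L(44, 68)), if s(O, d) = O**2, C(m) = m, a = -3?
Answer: -5/23 ≈ -0.21739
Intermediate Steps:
L(J, q) = 9 (L(J, q) = (-3)**2 = 9)
(-592 + X(-31))/(2590 + L(44, 68)) = (-592 + 27)/(2590 + 9) = -565/2599 = -565*1/2599 = -5/23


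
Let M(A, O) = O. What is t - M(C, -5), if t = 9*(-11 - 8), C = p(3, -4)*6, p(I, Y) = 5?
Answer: -166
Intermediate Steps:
C = 30 (C = 5*6 = 30)
t = -171 (t = 9*(-19) = -171)
t - M(C, -5) = -171 - 1*(-5) = -171 + 5 = -166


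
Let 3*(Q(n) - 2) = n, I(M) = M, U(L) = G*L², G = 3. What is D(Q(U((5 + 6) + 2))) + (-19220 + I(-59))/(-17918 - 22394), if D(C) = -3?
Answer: -101657/40312 ≈ -2.5218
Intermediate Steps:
U(L) = 3*L²
Q(n) = 2 + n/3
D(Q(U((5 + 6) + 2))) + (-19220 + I(-59))/(-17918 - 22394) = -3 + (-19220 - 59)/(-17918 - 22394) = -3 - 19279/(-40312) = -3 - 19279*(-1/40312) = -3 + 19279/40312 = -101657/40312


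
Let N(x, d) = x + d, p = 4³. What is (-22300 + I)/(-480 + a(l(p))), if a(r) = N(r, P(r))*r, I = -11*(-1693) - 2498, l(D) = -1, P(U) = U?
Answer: 6175/478 ≈ 12.918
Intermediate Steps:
p = 64
I = 16125 (I = 18623 - 2498 = 16125)
N(x, d) = d + x
a(r) = 2*r² (a(r) = (r + r)*r = (2*r)*r = 2*r²)
(-22300 + I)/(-480 + a(l(p))) = (-22300 + 16125)/(-480 + 2*(-1)²) = -6175/(-480 + 2*1) = -6175/(-480 + 2) = -6175/(-478) = -6175*(-1/478) = 6175/478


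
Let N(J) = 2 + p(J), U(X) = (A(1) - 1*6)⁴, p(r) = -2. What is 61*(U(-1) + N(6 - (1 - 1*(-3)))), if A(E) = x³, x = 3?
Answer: 11863341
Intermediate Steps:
A(E) = 27 (A(E) = 3³ = 27)
U(X) = 194481 (U(X) = (27 - 1*6)⁴ = (27 - 6)⁴ = 21⁴ = 194481)
N(J) = 0 (N(J) = 2 - 2 = 0)
61*(U(-1) + N(6 - (1 - 1*(-3)))) = 61*(194481 + 0) = 61*194481 = 11863341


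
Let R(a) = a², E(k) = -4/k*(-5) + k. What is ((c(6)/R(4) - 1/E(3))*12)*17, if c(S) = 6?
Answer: 3213/58 ≈ 55.397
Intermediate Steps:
E(k) = k + 20/k (E(k) = 20/k + k = k + 20/k)
((c(6)/R(4) - 1/E(3))*12)*17 = ((6/(4²) - 1/(3 + 20/3))*12)*17 = ((6/16 - 1/(3 + 20*(⅓)))*12)*17 = ((6*(1/16) - 1/(3 + 20/3))*12)*17 = ((3/8 - 1/29/3)*12)*17 = ((3/8 - 1*3/29)*12)*17 = ((3/8 - 3/29)*12)*17 = ((63/232)*12)*17 = (189/58)*17 = 3213/58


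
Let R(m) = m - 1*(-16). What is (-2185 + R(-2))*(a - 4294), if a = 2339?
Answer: 4244305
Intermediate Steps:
R(m) = 16 + m (R(m) = m + 16 = 16 + m)
(-2185 + R(-2))*(a - 4294) = (-2185 + (16 - 2))*(2339 - 4294) = (-2185 + 14)*(-1955) = -2171*(-1955) = 4244305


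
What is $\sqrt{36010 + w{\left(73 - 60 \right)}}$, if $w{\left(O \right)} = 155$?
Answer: $\sqrt{36165} \approx 190.17$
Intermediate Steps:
$\sqrt{36010 + w{\left(73 - 60 \right)}} = \sqrt{36010 + 155} = \sqrt{36165}$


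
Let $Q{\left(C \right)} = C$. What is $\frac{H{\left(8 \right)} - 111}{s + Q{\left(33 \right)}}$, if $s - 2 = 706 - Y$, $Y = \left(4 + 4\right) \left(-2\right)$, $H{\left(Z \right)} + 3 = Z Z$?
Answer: $- \frac{50}{757} \approx -0.06605$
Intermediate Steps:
$H{\left(Z \right)} = -3 + Z^{2}$ ($H{\left(Z \right)} = -3 + Z Z = -3 + Z^{2}$)
$Y = -16$ ($Y = 8 \left(-2\right) = -16$)
$s = 724$ ($s = 2 + \left(706 - -16\right) = 2 + \left(706 + 16\right) = 2 + 722 = 724$)
$\frac{H{\left(8 \right)} - 111}{s + Q{\left(33 \right)}} = \frac{\left(-3 + 8^{2}\right) - 111}{724 + 33} = \frac{\left(-3 + 64\right) - 111}{757} = \left(61 - 111\right) \frac{1}{757} = \left(-50\right) \frac{1}{757} = - \frac{50}{757}$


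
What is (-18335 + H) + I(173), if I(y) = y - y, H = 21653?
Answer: 3318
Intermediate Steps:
I(y) = 0
(-18335 + H) + I(173) = (-18335 + 21653) + 0 = 3318 + 0 = 3318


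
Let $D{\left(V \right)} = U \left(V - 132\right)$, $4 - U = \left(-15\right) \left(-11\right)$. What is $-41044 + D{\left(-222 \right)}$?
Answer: $15950$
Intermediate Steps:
$U = -161$ ($U = 4 - \left(-15\right) \left(-11\right) = 4 - 165 = -161$)
$D{\left(V \right)} = 21252 - 161 V$ ($D{\left(V \right)} = - 161 \left(V - 132\right) = - 161 \left(-132 + V\right) = 21252 - 161 V$)
$-41044 + D{\left(-222 \right)} = -41044 + \left(21252 - -35742\right) = -41044 + \left(21252 + 35742\right) = -41044 + 56994 = 15950$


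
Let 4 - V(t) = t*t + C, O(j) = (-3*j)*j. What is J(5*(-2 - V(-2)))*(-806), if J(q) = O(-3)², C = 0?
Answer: -587574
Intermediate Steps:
O(j) = -3*j²
V(t) = 4 - t² (V(t) = 4 - (t*t + 0) = 4 - (t² + 0) = 4 - t²)
J(q) = 729 (J(q) = (-3*(-3)²)² = (-3*9)² = (-27)² = 729)
J(5*(-2 - V(-2)))*(-806) = 729*(-806) = -587574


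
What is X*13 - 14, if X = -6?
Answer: -92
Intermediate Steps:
X*13 - 14 = -6*13 - 14 = -78 - 14 = -92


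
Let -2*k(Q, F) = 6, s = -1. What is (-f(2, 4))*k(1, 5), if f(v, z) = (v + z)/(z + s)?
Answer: 6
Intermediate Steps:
f(v, z) = (v + z)/(-1 + z) (f(v, z) = (v + z)/(z - 1) = (v + z)/(-1 + z))
k(Q, F) = -3 (k(Q, F) = -½*6 = -3)
(-f(2, 4))*k(1, 5) = -(2 + 4)/(-1 + 4)*(-3) = -6/3*(-3) = -1*2*(-3) = -2*(-3) = 6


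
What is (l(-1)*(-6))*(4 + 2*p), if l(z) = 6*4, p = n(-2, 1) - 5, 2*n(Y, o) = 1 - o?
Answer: 864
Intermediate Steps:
n(Y, o) = 1/2 - o/2 (n(Y, o) = (1 - o)/2 = 1/2 - o/2)
p = -5 (p = (1/2 - 1/2*1) - 5 = (1/2 - 1/2) - 5 = 0 - 5 = -5)
l(z) = 24
(l(-1)*(-6))*(4 + 2*p) = (24*(-6))*(4 + 2*(-5)) = -144*(4 - 10) = -144*(-6) = 864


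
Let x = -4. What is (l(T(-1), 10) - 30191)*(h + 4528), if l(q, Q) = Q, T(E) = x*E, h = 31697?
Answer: -1093306725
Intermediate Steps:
T(E) = -4*E
(l(T(-1), 10) - 30191)*(h + 4528) = (10 - 30191)*(31697 + 4528) = -30181*36225 = -1093306725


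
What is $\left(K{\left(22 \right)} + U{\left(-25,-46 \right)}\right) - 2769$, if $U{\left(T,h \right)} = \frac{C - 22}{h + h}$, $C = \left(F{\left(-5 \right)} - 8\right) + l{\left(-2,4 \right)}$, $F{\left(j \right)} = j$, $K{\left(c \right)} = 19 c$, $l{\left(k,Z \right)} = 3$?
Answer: $- \frac{54065}{23} \approx -2350.7$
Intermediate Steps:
$C = -10$ ($C = \left(-5 - 8\right) + 3 = -13 + 3 = -10$)
$U{\left(T,h \right)} = - \frac{16}{h}$ ($U{\left(T,h \right)} = \frac{-10 - 22}{h + h} = - \frac{32}{2 h} = - 32 \frac{1}{2 h} = - \frac{16}{h}$)
$\left(K{\left(22 \right)} + U{\left(-25,-46 \right)}\right) - 2769 = \left(19 \cdot 22 - \frac{16}{-46}\right) - 2769 = \left(418 - - \frac{8}{23}\right) - 2769 = \left(418 + \frac{8}{23}\right) - 2769 = \frac{9622}{23} - 2769 = - \frac{54065}{23}$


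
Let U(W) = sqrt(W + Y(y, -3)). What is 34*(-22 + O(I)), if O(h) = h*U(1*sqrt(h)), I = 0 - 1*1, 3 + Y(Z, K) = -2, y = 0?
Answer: -748 - 34*sqrt(-5 + I) ≈ -755.57 - 76.402*I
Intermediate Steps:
Y(Z, K) = -5 (Y(Z, K) = -3 - 2 = -5)
I = -1 (I = 0 - 1 = -1)
U(W) = sqrt(-5 + W) (U(W) = sqrt(W - 5) = sqrt(-5 + W))
O(h) = h*sqrt(-5 + sqrt(h)) (O(h) = h*sqrt(-5 + 1*sqrt(h)) = h*sqrt(-5 + sqrt(h)))
34*(-22 + O(I)) = 34*(-22 - sqrt(-5 + sqrt(-1))) = 34*(-22 - sqrt(-5 + I)) = -748 - 34*sqrt(-5 + I)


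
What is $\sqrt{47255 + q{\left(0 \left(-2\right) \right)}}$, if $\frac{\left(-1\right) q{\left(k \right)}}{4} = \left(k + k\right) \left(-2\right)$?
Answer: $\sqrt{47255} \approx 217.38$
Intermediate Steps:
$q{\left(k \right)} = 16 k$ ($q{\left(k \right)} = - 4 \left(k + k\right) \left(-2\right) = - 4 \cdot 2 k \left(-2\right) = - 4 \left(- 4 k\right) = 16 k$)
$\sqrt{47255 + q{\left(0 \left(-2\right) \right)}} = \sqrt{47255 + 16 \cdot 0 \left(-2\right)} = \sqrt{47255 + 16 \cdot 0} = \sqrt{47255 + 0} = \sqrt{47255}$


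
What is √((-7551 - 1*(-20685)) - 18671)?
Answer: 7*I*√113 ≈ 74.411*I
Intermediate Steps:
√((-7551 - 1*(-20685)) - 18671) = √((-7551 + 20685) - 18671) = √(13134 - 18671) = √(-5537) = 7*I*√113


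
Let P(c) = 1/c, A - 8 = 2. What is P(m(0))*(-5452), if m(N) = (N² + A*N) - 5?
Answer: 5452/5 ≈ 1090.4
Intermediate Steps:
A = 10 (A = 8 + 2 = 10)
m(N) = -5 + N² + 10*N (m(N) = (N² + 10*N) - 5 = -5 + N² + 10*N)
P(m(0))*(-5452) = -5452/(-5 + 0² + 10*0) = -5452/(-5 + 0 + 0) = -5452/(-5) = -⅕*(-5452) = 5452/5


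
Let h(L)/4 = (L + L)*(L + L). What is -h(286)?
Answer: -1308736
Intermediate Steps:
h(L) = 16*L**2 (h(L) = 4*((L + L)*(L + L)) = 4*((2*L)*(2*L)) = 4*(4*L**2) = 16*L**2)
-h(286) = -16*286**2 = -16*81796 = -1*1308736 = -1308736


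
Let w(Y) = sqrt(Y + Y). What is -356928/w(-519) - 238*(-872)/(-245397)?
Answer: -207536/245397 + 59488*I*sqrt(1038)/173 ≈ -0.84572 + 11079.0*I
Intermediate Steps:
w(Y) = sqrt(2)*sqrt(Y) (w(Y) = sqrt(2*Y) = sqrt(2)*sqrt(Y))
-356928/w(-519) - 238*(-872)/(-245397) = -356928*(-I*sqrt(1038)/1038) - 238*(-872)/(-245397) = -356928*(-I*sqrt(1038)/1038) + 207536*(-1/245397) = -356928*(-I*sqrt(1038)/1038) - 207536/245397 = -(-59488)*I*sqrt(1038)/173 - 207536/245397 = 59488*I*sqrt(1038)/173 - 207536/245397 = -207536/245397 + 59488*I*sqrt(1038)/173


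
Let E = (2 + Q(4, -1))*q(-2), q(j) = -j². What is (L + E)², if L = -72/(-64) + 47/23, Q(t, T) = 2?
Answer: 5574321/33856 ≈ 164.65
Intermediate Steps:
L = 583/184 (L = -72*(-1/64) + 47*(1/23) = 9/8 + 47/23 = 583/184 ≈ 3.1685)
E = -16 (E = (2 + 2)*(-1*(-2)²) = 4*(-1*4) = 4*(-4) = -16)
(L + E)² = (583/184 - 16)² = (-2361/184)² = 5574321/33856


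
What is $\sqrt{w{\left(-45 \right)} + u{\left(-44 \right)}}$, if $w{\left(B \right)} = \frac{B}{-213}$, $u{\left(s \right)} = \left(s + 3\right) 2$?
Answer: $\frac{i \sqrt{412297}}{71} \approx 9.0437 i$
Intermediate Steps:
$u{\left(s \right)} = 6 + 2 s$ ($u{\left(s \right)} = \left(3 + s\right) 2 = 6 + 2 s$)
$w{\left(B \right)} = - \frac{B}{213}$ ($w{\left(B \right)} = B \left(- \frac{1}{213}\right) = - \frac{B}{213}$)
$\sqrt{w{\left(-45 \right)} + u{\left(-44 \right)}} = \sqrt{\left(- \frac{1}{213}\right) \left(-45\right) + \left(6 + 2 \left(-44\right)\right)} = \sqrt{\frac{15}{71} + \left(6 - 88\right)} = \sqrt{\frac{15}{71} - 82} = \sqrt{- \frac{5807}{71}} = \frac{i \sqrt{412297}}{71}$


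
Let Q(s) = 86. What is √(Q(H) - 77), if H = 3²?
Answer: 3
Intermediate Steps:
H = 9
√(Q(H) - 77) = √(86 - 77) = √9 = 3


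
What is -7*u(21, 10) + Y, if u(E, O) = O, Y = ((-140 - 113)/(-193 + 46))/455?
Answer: -4681697/66885 ≈ -69.996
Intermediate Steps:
Y = 253/66885 (Y = -253/(-147)*(1/455) = -253*(-1/147)*(1/455) = (253/147)*(1/455) = 253/66885 ≈ 0.0037826)
-7*u(21, 10) + Y = -7*10 + 253/66885 = -70 + 253/66885 = -4681697/66885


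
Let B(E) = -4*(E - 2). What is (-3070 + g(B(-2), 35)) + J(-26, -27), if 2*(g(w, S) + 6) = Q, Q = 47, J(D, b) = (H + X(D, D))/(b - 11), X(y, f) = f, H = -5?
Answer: -57982/19 ≈ -3051.7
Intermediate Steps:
B(E) = 8 - 4*E (B(E) = -4*(-2 + E) = 8 - 4*E)
J(D, b) = (-5 + D)/(-11 + b) (J(D, b) = (-5 + D)/(b - 11) = (-5 + D)/(-11 + b))
g(w, S) = 35/2 (g(w, S) = -6 + (½)*47 = -6 + 47/2 = 35/2)
(-3070 + g(B(-2), 35)) + J(-26, -27) = (-3070 + 35/2) + (-5 - 26)/(-11 - 27) = -6105/2 - 31/(-38) = -6105/2 - 1/38*(-31) = -6105/2 + 31/38 = -57982/19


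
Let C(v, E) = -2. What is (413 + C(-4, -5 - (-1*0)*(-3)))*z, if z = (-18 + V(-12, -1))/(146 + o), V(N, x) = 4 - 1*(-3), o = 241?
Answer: -1507/129 ≈ -11.682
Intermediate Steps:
V(N, x) = 7 (V(N, x) = 4 + 3 = 7)
z = -11/387 (z = (-18 + 7)/(146 + 241) = -11/387 ≈ -0.028424)
(413 + C(-4, -5 - (-1*0)*(-3)))*z = (413 - 2)*(-11/387) = 411*(-11/387) = -1507/129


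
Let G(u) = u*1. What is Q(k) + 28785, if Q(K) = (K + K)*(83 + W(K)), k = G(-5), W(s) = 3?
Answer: 27925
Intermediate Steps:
G(u) = u
k = -5
Q(K) = 172*K (Q(K) = (K + K)*(83 + 3) = (2*K)*86 = 172*K)
Q(k) + 28785 = 172*(-5) + 28785 = -860 + 28785 = 27925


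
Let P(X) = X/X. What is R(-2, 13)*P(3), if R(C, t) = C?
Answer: -2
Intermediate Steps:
P(X) = 1
R(-2, 13)*P(3) = -2*1 = -2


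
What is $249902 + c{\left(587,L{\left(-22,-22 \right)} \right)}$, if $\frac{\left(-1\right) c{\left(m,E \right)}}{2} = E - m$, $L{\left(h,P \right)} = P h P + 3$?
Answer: $272366$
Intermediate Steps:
$L{\left(h,P \right)} = 3 + h P^{2}$ ($L{\left(h,P \right)} = h P^{2} + 3 = 3 + h P^{2}$)
$c{\left(m,E \right)} = - 2 E + 2 m$ ($c{\left(m,E \right)} = - 2 \left(E - m\right) = - 2 E + 2 m$)
$249902 + c{\left(587,L{\left(-22,-22 \right)} \right)} = 249902 - \left(-1174 + 2 \left(3 - 22 \left(-22\right)^{2}\right)\right) = 249902 - \left(-1174 + 2 \left(3 - 10648\right)\right) = 249902 + \left(\left(-2\right) \left(-10645\right) + 1174\right) = 249902 + \left(21290 + 1174\right) = 249902 + 22464 = 272366$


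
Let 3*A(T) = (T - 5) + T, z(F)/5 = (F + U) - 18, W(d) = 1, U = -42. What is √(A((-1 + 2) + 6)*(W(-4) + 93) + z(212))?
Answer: √1042 ≈ 32.280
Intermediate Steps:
z(F) = -300 + 5*F (z(F) = 5*((F - 42) - 18) = 5*((-42 + F) - 18) = 5*(-60 + F) = -300 + 5*F)
A(T) = -5/3 + 2*T/3 (A(T) = ((T - 5) + T)/3 = ((-5 + T) + T)/3 = (-5 + 2*T)/3 = -5/3 + 2*T/3)
√(A((-1 + 2) + 6)*(W(-4) + 93) + z(212)) = √((-5/3 + 2*((-1 + 2) + 6)/3)*(1 + 93) + (-300 + 5*212)) = √((-5/3 + 2*(1 + 6)/3)*94 + (-300 + 1060)) = √((-5/3 + (⅔)*7)*94 + 760) = √((-5/3 + 14/3)*94 + 760) = √(3*94 + 760) = √(282 + 760) = √1042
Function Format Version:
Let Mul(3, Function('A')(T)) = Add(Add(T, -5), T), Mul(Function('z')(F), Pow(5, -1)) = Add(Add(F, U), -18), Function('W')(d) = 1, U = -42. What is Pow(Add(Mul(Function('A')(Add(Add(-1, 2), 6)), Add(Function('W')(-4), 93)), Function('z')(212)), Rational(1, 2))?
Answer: Pow(1042, Rational(1, 2)) ≈ 32.280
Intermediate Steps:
Function('z')(F) = Add(-300, Mul(5, F)) (Function('z')(F) = Mul(5, Add(Add(F, -42), -18)) = Mul(5, Add(Add(-42, F), -18)) = Mul(5, Add(-60, F)) = Add(-300, Mul(5, F)))
Function('A')(T) = Add(Rational(-5, 3), Mul(Rational(2, 3), T)) (Function('A')(T) = Mul(Rational(1, 3), Add(Add(T, -5), T)) = Mul(Rational(1, 3), Add(Add(-5, T), T)) = Mul(Rational(1, 3), Add(-5, Mul(2, T))) = Add(Rational(-5, 3), Mul(Rational(2, 3), T)))
Pow(Add(Mul(Function('A')(Add(Add(-1, 2), 6)), Add(Function('W')(-4), 93)), Function('z')(212)), Rational(1, 2)) = Pow(Add(Mul(Add(Rational(-5, 3), Mul(Rational(2, 3), Add(Add(-1, 2), 6))), Add(1, 93)), Add(-300, Mul(5, 212))), Rational(1, 2)) = Pow(Add(Mul(Add(Rational(-5, 3), Mul(Rational(2, 3), Add(1, 6))), 94), Add(-300, 1060)), Rational(1, 2)) = Pow(Add(Mul(Add(Rational(-5, 3), Mul(Rational(2, 3), 7)), 94), 760), Rational(1, 2)) = Pow(Add(Mul(Add(Rational(-5, 3), Rational(14, 3)), 94), 760), Rational(1, 2)) = Pow(Add(Mul(3, 94), 760), Rational(1, 2)) = Pow(Add(282, 760), Rational(1, 2)) = Pow(1042, Rational(1, 2))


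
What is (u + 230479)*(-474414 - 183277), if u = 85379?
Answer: -207736963878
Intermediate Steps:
(u + 230479)*(-474414 - 183277) = (85379 + 230479)*(-474414 - 183277) = 315858*(-657691) = -207736963878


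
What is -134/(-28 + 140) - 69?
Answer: -3931/56 ≈ -70.196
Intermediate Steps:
-134/(-28 + 140) - 69 = -134/112 - 69 = -134*1/112 - 69 = -67/56 - 69 = -3931/56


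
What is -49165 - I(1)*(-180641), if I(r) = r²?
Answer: 131476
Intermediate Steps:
-49165 - I(1)*(-180641) = -49165 - 1²*(-180641) = -49165 - (-180641) = -49165 - 1*(-180641) = -49165 + 180641 = 131476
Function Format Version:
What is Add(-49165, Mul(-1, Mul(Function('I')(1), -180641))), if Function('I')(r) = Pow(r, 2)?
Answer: 131476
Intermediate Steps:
Add(-49165, Mul(-1, Mul(Function('I')(1), -180641))) = Add(-49165, Mul(-1, Mul(Pow(1, 2), -180641))) = Add(-49165, Mul(-1, Mul(1, -180641))) = Add(-49165, Mul(-1, -180641)) = Add(-49165, 180641) = 131476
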